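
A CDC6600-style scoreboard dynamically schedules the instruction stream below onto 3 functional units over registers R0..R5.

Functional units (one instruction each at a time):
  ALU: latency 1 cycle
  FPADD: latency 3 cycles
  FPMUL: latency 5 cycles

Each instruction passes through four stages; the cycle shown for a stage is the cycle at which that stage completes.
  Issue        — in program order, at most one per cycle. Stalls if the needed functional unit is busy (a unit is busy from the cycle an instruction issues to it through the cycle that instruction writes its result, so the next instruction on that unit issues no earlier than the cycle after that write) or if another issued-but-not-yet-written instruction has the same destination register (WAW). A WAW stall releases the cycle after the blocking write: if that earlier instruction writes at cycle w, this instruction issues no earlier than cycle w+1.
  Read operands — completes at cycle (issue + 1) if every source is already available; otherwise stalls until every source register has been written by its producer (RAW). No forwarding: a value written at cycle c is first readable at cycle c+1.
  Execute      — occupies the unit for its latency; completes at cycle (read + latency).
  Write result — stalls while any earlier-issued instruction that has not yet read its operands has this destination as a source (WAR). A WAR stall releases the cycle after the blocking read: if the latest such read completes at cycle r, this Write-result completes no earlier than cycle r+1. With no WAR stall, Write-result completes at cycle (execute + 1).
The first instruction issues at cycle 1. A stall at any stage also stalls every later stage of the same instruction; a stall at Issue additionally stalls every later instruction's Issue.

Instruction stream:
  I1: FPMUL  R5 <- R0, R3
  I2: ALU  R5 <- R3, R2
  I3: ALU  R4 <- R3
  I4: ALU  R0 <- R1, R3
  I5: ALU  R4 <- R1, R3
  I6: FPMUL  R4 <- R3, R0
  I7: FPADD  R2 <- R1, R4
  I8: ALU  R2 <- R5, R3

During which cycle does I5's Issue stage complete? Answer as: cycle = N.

cycle = 21

cycle 1: I1 dispatched to FPMUL
cycle 2: I1 operands ready
cycle 7: I1 complete
cycle 8: R5←I1
cycle 9: I2 dispatched to ALU
cycle 10: I2 operands ready
cycle 11: I2 complete
cycle 12: R5←I2
cycle 13: I3 dispatched to ALU
cycle 14: I3 operands ready
cycle 15: I3 complete
cycle 16: R4←I3
cycle 17: I4 dispatched to ALU
cycle 18: I4 operands ready
cycle 19: I4 complete
cycle 20: R0←I4
cycle 21: I5 dispatched to ALU
cycle 22: I5 operands ready
cycle 23: I5 complete
cycle 24: R4←I5
cycle 25: I6 dispatched to FPMUL
cycle 26: I6 operands ready | I7 dispatched to FPADD
cycle 31: I6 complete
cycle 32: R4←I6
cycle 33: I7 operands ready
cycle 36: I7 complete
cycle 37: R2←I7
cycle 38: I8 dispatched to ALU
cycle 39: I8 operands ready
cycle 40: I8 complete
cycle 41: R2←I8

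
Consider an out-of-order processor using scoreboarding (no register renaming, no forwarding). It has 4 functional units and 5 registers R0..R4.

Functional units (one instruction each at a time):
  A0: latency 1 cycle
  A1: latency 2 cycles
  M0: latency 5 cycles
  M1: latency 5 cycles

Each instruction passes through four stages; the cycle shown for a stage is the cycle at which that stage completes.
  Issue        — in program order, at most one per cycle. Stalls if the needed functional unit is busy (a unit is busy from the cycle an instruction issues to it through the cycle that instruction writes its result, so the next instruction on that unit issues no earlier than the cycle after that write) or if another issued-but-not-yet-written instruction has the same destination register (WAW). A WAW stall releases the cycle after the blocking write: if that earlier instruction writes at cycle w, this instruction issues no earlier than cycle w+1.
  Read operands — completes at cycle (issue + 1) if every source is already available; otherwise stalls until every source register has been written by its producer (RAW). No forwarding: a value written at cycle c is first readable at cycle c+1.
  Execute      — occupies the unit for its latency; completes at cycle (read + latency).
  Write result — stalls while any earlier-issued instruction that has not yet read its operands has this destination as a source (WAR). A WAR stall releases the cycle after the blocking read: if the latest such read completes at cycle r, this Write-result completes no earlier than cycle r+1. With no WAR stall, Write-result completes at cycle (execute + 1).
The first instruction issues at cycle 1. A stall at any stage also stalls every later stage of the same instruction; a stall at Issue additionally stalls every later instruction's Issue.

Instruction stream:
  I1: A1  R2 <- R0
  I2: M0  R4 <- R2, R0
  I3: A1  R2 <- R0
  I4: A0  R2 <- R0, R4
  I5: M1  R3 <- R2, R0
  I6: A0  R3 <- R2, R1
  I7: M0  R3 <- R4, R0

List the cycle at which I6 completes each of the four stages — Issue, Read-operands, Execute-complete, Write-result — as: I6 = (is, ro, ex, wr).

I6 = (23, 24, 25, 26)

  I1 | 1 | 2 | 4 | 5
  I2 | 2 | 6 | 11 | 12   RAW R2: wait I1 write@5
  I3 | 6 | 7 | 9 | 10   struct: A1 busy until I1 writes@5
  I4 | 11 | 13 | 14 | 15   WAW R2: wait I3 write@10 · RAW R4: wait I2 write@12
  I5 | 12 | 16 | 21 | 22   RAW R2: wait I4 write@15
  I6 | 23 | 24 | 25 | 26   WAW R3: wait I5 write@22
  I7 | 27 | 28 | 33 | 34   WAW R3: wait I6 write@26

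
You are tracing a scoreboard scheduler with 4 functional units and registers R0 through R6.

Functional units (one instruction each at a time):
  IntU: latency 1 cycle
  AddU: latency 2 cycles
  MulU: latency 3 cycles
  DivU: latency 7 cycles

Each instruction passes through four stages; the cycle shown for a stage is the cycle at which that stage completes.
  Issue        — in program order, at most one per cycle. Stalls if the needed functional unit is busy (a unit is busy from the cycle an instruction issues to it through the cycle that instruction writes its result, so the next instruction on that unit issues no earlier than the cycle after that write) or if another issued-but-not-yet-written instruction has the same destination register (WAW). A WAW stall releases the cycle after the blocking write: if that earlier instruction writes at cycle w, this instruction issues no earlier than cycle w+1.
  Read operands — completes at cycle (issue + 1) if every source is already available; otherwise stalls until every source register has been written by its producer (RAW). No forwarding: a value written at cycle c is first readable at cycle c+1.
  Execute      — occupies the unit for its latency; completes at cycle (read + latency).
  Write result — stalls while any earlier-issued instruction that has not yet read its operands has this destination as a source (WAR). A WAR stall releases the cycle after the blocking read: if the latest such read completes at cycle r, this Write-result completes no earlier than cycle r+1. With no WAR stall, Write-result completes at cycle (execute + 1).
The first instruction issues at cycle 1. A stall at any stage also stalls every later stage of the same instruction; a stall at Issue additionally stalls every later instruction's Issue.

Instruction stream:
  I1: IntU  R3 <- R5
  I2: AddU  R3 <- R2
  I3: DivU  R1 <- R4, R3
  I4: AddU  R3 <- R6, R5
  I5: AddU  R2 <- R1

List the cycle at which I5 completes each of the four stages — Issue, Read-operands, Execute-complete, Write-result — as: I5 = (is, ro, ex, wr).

I5 = (15, 19, 21, 22)

I1: IS=1 RO=2 EX=3 WR=4
I2: IS=5 RO=6 EX=8 WR=9  [WAW R3: wait I1 write@4]
I3: IS=6 RO=10 EX=17 WR=18  [RAW R3: wait I2 write@9]
I4: IS=10 RO=11 EX=13 WR=14  [struct: AddU busy until I2 writes@9]
I5: IS=15 RO=19 EX=21 WR=22  [struct: AddU busy until I4 writes@14; RAW R1: wait I3 write@18]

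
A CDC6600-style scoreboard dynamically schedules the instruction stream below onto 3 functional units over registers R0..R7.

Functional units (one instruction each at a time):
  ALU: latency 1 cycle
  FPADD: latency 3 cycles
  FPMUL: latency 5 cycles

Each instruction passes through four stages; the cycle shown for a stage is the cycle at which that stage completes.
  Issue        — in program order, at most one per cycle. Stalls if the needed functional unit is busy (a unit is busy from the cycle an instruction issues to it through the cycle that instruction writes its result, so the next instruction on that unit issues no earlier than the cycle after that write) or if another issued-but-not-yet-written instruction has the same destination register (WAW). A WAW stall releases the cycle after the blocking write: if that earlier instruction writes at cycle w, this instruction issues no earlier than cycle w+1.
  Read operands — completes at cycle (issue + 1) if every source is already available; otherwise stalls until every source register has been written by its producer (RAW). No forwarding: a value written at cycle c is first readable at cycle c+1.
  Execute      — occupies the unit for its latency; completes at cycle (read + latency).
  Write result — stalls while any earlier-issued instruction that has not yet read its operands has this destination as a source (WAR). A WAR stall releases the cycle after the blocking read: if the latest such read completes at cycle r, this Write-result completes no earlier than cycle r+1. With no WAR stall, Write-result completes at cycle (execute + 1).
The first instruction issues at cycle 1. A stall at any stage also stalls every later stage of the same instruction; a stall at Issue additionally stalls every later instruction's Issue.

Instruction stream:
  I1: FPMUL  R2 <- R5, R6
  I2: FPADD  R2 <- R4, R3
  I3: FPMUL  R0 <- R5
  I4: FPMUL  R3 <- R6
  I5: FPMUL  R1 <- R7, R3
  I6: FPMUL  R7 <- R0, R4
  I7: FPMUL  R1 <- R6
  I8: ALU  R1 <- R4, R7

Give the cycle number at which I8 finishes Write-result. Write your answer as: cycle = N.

cycle = 53

t=1  issue I1 (FPMUL)
t=2  I1 read-ops
t=7  I1 finished on FPMUL
t=8  I1→R2
t=9  issue I2 (FPADD)
t=10  I2 read-ops · issue I3 (FPMUL)
t=11  I3 read-ops
t=13  I2 finished on FPADD
t=14  I2→R2
t=16  I3 finished on FPMUL
t=17  I3→R0
t=18  issue I4 (FPMUL)
t=19  I4 read-ops
t=24  I4 finished on FPMUL
t=25  I4→R3
t=26  issue I5 (FPMUL)
t=27  I5 read-ops
t=32  I5 finished on FPMUL
t=33  I5→R1
t=34  issue I6 (FPMUL)
t=35  I6 read-ops
t=40  I6 finished on FPMUL
t=41  I6→R7
t=42  issue I7 (FPMUL)
t=43  I7 read-ops
t=48  I7 finished on FPMUL
t=49  I7→R1
t=50  issue I8 (ALU)
t=51  I8 read-ops
t=52  I8 finished on ALU
t=53  I8→R1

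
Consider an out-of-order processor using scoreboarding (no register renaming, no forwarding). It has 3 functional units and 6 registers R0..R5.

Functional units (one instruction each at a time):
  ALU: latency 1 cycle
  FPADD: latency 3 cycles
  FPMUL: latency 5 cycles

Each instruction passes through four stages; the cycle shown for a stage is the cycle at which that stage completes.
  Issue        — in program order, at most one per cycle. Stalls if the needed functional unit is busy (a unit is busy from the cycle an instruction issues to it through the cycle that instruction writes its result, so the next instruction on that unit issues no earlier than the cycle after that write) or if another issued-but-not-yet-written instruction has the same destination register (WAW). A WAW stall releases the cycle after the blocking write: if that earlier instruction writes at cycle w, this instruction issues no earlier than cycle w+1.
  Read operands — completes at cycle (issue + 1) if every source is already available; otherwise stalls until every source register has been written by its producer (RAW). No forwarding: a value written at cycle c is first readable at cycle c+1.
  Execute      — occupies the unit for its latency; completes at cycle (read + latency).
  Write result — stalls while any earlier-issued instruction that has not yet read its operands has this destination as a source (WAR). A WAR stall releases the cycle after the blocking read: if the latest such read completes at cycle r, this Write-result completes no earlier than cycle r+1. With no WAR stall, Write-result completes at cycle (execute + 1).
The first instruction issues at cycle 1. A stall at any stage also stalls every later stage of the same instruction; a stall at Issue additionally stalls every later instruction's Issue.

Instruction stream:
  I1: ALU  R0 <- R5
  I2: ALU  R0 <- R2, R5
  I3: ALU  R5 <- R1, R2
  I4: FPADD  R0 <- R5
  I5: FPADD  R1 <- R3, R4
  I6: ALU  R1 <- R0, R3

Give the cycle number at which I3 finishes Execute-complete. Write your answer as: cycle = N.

t=1  I1→ALU
t=2  I1 RO
t=3  I1 EX
t=4  I1 WR R0
t=5  I2→ALU
t=6  I2 RO
t=7  I2 EX
t=8  I2 WR R0
t=9  I3→ALU
t=10  I3 RO, I4→FPADD
t=11  I3 EX
t=12  I3 WR R5
t=13  I4 RO
t=16  I4 EX
t=17  I4 WR R0
t=18  I5→FPADD
t=19  I5 RO
t=22  I5 EX
t=23  I5 WR R1
t=24  I6→ALU
t=25  I6 RO
t=26  I6 EX
t=27  I6 WR R1

cycle = 11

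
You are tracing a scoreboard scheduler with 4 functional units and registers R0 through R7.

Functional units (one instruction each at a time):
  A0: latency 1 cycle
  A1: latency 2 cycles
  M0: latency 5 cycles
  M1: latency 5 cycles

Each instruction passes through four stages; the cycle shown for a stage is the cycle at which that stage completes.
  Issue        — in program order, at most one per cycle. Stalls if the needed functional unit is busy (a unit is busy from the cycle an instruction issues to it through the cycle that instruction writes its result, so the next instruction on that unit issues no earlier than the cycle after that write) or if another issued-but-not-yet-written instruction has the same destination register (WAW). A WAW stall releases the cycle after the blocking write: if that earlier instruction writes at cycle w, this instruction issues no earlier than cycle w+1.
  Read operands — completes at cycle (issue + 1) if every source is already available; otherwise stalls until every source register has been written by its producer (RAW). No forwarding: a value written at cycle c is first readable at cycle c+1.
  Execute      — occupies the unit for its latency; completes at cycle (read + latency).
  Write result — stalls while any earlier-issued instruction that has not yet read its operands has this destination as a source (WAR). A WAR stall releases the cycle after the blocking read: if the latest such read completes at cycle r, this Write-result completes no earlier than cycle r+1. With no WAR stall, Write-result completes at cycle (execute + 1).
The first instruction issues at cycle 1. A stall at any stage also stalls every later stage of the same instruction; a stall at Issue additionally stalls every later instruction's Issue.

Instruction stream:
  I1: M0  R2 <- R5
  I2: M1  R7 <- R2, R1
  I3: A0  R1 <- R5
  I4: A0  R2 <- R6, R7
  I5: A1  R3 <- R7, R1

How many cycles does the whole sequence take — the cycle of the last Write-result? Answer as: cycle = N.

cycle 1: issue I1 (M0)
cycle 2: I1 read-ops, issue I2 (M1)
cycle 3: issue I3 (A0)
cycle 4: I3 read-ops
cycle 5: I3 finished on A0
cycle 7: I1 finished on M0
cycle 8: I1→R2
cycle 9: I2 read-ops
cycle 10: I3→R1
cycle 11: issue I4 (A0)
cycle 12: issue I5 (A1)
cycle 14: I2 finished on M1
cycle 15: I2→R7
cycle 16: I4 read-ops, I5 read-ops
cycle 17: I4 finished on A0
cycle 18: I4→R2, I5 finished on A1
cycle 19: I5→R3

cycle = 19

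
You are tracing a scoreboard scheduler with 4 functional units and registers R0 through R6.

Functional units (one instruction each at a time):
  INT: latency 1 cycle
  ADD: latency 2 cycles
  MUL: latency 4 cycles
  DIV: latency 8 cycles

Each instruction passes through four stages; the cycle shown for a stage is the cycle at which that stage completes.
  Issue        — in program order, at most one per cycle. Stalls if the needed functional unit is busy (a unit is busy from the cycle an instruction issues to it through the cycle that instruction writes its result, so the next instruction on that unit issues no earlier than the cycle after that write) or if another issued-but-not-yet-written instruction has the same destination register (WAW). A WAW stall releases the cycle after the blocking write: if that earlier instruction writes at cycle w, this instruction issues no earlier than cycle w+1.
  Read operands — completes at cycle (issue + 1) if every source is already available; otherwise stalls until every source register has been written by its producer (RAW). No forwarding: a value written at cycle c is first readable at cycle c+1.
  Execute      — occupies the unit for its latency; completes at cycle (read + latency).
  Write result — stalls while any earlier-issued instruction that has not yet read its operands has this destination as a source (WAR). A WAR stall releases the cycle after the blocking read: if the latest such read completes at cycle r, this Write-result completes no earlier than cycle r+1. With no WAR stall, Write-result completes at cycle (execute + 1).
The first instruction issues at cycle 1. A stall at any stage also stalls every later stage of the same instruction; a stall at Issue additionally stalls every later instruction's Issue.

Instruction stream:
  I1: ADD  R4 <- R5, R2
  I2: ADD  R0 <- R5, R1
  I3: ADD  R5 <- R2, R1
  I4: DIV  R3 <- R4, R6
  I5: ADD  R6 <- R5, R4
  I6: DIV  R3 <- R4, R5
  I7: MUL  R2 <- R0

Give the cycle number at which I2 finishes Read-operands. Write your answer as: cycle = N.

c1: issue I1 (ADD)
c2: I1 read-ops
c4: I1 finished on ADD
c5: I1→R4
c6: issue I2 (ADD)
c7: I2 read-ops
c9: I2 finished on ADD
c10: I2→R0
c11: issue I3 (ADD)
c12: I3 read-ops · issue I4 (DIV)
c13: I4 read-ops
c14: I3 finished on ADD
c15: I3→R5
c16: issue I5 (ADD)
c17: I5 read-ops
c19: I5 finished on ADD
c20: I5→R6
c21: I4 finished on DIV
c22: I4→R3
c23: issue I6 (DIV)
c24: I6 read-ops · issue I7 (MUL)
c25: I7 read-ops
c29: I7 finished on MUL
c30: I7→R2
c32: I6 finished on DIV
c33: I6→R3

cycle = 7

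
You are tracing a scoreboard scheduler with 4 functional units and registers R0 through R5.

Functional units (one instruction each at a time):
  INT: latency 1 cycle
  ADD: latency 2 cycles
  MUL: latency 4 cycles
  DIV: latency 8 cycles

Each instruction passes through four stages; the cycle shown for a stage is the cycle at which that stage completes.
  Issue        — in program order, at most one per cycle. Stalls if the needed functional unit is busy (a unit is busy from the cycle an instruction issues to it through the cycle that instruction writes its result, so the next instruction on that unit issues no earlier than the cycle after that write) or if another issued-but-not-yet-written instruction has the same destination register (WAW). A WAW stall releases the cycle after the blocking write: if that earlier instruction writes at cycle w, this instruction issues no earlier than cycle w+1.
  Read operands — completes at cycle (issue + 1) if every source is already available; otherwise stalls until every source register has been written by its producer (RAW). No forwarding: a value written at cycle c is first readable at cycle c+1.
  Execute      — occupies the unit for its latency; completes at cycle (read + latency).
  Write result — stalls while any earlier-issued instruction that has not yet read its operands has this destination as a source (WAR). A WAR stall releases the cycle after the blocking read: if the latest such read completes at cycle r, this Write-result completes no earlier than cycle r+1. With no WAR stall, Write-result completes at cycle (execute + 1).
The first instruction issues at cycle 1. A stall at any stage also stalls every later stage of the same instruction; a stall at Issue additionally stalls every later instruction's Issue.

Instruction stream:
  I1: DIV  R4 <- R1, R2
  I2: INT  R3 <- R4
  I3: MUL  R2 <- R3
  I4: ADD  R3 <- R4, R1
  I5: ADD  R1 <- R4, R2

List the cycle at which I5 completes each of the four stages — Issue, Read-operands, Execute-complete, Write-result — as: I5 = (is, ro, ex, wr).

I5 = (20, 21, 23, 24)

I1 -> (1, 2, 10, 11)
I2 -> (2, 12, 13, 14)  // RAW R4: wait I1 write@11
I3 -> (3, 15, 19, 20)  // RAW R3: wait I2 write@14
I4 -> (15, 16, 18, 19)  // WAW R3: wait I2 write@14
I5 -> (20, 21, 23, 24)  // struct: ADD busy until I4 writes@19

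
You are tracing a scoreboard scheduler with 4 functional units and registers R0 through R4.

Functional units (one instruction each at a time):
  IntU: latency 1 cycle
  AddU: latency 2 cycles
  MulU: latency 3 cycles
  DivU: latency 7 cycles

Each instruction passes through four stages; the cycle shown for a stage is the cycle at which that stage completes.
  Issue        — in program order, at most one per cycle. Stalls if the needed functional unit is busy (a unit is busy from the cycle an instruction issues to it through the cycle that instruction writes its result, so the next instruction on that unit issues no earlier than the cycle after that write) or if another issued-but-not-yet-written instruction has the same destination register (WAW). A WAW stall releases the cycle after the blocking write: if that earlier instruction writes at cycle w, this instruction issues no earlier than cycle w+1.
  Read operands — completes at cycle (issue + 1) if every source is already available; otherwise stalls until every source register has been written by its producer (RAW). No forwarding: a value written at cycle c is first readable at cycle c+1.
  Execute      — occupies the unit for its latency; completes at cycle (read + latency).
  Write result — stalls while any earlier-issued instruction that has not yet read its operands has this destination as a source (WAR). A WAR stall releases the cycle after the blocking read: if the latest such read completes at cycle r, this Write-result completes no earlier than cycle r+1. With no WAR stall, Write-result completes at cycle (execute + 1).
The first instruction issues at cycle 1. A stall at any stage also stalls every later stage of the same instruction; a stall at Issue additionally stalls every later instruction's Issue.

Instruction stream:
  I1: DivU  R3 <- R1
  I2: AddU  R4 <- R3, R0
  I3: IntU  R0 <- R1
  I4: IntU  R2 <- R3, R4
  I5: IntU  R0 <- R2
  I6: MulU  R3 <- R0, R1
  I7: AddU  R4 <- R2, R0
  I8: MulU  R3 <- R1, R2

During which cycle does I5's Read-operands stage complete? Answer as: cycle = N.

[1] I1 dispatched to DivU
[2] I1 operands ready; I2 dispatched to AddU
[3] I3 dispatched to IntU
[4] I3 operands ready
[5] I3 complete
[9] I1 complete
[10] R3←I1
[11] I2 operands ready
[12] R0←I3
[13] I2 complete; I4 dispatched to IntU
[14] R4←I2
[15] I4 operands ready
[16] I4 complete
[17] R2←I4
[18] I5 dispatched to IntU
[19] I5 operands ready; I6 dispatched to MulU
[20] I5 complete; I7 dispatched to AddU
[21] R0←I5
[22] I6 operands ready; I7 operands ready
[24] I7 complete
[25] I6 complete; R4←I7
[26] R3←I6
[27] I8 dispatched to MulU
[28] I8 operands ready
[31] I8 complete
[32] R3←I8

cycle = 19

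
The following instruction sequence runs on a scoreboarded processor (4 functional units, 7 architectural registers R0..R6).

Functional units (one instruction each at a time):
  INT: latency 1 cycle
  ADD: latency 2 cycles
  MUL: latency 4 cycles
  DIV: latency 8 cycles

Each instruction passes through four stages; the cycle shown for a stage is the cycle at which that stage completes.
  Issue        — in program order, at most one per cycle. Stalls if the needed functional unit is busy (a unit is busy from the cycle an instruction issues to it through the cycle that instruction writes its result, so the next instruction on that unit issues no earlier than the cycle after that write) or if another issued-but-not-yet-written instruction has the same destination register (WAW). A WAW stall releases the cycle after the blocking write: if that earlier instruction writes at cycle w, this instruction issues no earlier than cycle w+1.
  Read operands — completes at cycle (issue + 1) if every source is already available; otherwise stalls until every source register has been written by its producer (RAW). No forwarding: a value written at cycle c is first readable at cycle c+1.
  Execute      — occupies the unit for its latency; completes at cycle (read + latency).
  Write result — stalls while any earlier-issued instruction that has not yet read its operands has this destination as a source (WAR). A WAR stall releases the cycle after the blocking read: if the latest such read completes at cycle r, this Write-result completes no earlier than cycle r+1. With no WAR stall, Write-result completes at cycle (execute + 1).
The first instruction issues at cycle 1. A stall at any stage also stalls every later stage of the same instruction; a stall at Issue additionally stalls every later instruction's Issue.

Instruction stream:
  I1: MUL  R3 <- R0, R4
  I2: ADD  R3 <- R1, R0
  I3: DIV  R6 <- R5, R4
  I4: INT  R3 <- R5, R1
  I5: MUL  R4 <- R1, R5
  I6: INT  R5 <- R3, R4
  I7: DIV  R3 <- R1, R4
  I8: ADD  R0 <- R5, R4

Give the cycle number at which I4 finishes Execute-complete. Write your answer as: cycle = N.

[I1] 1/2/6/7
[I2] 8/9/11/12  (WAW R3: wait I1 write@7)
[I3] 9/10/18/19
[I4] 13/14/15/16  (WAW R3: wait I2 write@12)
[I5] 14/15/19/20
[I6] 17/21/22/23  (struct: INT busy until I4 writes@16; RAW R4: wait I5 write@20)
[I7] 20/21/29/30  (struct: DIV busy until I3 writes@19)
[I8] 21/24/26/27  (RAW R5: wait I6 write@23)

cycle = 15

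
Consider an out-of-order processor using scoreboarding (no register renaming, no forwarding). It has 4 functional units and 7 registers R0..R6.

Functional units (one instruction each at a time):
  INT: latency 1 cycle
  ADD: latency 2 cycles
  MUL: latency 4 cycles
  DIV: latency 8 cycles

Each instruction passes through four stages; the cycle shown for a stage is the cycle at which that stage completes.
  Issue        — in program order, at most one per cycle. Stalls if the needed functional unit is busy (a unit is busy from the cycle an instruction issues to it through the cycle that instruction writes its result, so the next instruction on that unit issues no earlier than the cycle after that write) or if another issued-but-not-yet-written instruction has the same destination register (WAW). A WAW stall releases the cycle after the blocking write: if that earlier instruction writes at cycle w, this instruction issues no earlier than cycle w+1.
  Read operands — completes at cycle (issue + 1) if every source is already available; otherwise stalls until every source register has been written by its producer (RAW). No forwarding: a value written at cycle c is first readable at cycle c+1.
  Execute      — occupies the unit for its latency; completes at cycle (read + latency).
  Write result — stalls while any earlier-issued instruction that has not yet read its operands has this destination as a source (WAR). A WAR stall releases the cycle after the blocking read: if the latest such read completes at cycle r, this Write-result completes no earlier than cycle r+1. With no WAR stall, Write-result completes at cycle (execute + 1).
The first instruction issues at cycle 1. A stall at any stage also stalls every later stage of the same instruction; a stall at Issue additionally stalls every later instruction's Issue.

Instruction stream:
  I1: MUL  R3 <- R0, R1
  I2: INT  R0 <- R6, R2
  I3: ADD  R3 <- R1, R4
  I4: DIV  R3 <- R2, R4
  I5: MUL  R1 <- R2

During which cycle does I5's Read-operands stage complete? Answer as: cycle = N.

I1  is:1  ro:2  ex:6  wr:7
I2  is:2  ro:3  ex:4  wr:5
I3  is:8  ro:9  ex:11  wr:12  — WAW R3: wait I1 write@7
I4  is:13  ro:14  ex:22  wr:23  — WAW R3: wait I3 write@12
I5  is:14  ro:15  ex:19  wr:20

cycle = 15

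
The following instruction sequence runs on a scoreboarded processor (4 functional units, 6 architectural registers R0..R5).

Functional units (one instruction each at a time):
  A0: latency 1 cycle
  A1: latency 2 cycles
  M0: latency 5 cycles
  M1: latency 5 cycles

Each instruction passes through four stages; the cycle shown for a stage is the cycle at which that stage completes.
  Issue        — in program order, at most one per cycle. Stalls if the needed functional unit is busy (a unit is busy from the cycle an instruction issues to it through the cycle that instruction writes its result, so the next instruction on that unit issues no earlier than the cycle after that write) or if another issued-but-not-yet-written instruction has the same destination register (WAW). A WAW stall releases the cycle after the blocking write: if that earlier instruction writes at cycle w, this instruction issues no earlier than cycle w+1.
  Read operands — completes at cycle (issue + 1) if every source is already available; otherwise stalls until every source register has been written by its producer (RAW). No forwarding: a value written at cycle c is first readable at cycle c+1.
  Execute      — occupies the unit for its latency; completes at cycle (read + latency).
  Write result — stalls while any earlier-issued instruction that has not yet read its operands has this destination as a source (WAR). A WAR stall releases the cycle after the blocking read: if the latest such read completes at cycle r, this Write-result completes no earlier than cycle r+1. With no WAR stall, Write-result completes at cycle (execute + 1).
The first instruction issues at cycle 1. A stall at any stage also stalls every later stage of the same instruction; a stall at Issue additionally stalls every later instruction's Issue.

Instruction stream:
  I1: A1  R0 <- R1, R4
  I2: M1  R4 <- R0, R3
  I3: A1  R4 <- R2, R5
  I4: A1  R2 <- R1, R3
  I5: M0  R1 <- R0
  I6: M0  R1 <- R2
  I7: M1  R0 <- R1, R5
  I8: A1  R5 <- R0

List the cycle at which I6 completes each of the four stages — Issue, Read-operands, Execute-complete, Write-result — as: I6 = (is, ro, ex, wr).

[1] I1 dispatched to A1
[2] I1 operands ready; I2 dispatched to M1
[4] I1 complete
[5] R0←I1
[6] I2 operands ready
[11] I2 complete
[12] R4←I2
[13] I3 dispatched to A1
[14] I3 operands ready
[16] I3 complete
[17] R4←I3
[18] I4 dispatched to A1
[19] I4 operands ready; I5 dispatched to M0
[20] I5 operands ready
[21] I4 complete
[22] R2←I4
[25] I5 complete
[26] R1←I5
[27] I6 dispatched to M0
[28] I6 operands ready; I7 dispatched to M1
[29] I8 dispatched to A1
[33] I6 complete
[34] R1←I6
[35] I7 operands ready
[40] I7 complete
[41] R0←I7
[42] I8 operands ready
[44] I8 complete
[45] R5←I8

I6 = (27, 28, 33, 34)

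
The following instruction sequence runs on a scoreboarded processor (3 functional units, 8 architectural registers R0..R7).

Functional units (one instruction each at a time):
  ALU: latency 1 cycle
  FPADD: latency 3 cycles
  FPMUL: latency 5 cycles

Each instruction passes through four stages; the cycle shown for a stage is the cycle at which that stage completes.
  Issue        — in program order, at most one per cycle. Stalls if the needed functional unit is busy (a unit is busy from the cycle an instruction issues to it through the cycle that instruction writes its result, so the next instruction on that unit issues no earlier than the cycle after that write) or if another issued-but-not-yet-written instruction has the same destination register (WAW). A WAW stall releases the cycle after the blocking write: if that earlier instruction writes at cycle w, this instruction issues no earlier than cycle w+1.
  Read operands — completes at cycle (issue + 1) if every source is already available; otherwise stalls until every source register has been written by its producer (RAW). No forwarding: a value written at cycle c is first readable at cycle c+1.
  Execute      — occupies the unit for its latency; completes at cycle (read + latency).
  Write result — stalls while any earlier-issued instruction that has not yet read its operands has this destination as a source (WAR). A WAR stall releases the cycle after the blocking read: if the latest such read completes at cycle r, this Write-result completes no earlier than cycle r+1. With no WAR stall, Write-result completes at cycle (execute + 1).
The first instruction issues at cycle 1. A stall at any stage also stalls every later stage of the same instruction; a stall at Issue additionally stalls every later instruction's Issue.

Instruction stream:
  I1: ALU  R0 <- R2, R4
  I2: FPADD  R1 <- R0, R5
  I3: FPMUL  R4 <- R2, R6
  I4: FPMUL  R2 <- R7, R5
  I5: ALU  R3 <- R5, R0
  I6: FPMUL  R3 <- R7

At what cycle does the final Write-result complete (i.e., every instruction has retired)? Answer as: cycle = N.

c1: issue I1 (ALU)
c2: I1 read-ops | issue I2 (FPADD)
c3: I1 finished on ALU | issue I3 (FPMUL)
c4: I1→R0 | I3 read-ops
c5: I2 read-ops
c8: I2 finished on FPADD
c9: I2→R1 | I3 finished on FPMUL
c10: I3→R4
c11: issue I4 (FPMUL)
c12: I4 read-ops | issue I5 (ALU)
c13: I5 read-ops
c14: I5 finished on ALU
c15: I5→R3
c17: I4 finished on FPMUL
c18: I4→R2
c19: issue I6 (FPMUL)
c20: I6 read-ops
c25: I6 finished on FPMUL
c26: I6→R3

cycle = 26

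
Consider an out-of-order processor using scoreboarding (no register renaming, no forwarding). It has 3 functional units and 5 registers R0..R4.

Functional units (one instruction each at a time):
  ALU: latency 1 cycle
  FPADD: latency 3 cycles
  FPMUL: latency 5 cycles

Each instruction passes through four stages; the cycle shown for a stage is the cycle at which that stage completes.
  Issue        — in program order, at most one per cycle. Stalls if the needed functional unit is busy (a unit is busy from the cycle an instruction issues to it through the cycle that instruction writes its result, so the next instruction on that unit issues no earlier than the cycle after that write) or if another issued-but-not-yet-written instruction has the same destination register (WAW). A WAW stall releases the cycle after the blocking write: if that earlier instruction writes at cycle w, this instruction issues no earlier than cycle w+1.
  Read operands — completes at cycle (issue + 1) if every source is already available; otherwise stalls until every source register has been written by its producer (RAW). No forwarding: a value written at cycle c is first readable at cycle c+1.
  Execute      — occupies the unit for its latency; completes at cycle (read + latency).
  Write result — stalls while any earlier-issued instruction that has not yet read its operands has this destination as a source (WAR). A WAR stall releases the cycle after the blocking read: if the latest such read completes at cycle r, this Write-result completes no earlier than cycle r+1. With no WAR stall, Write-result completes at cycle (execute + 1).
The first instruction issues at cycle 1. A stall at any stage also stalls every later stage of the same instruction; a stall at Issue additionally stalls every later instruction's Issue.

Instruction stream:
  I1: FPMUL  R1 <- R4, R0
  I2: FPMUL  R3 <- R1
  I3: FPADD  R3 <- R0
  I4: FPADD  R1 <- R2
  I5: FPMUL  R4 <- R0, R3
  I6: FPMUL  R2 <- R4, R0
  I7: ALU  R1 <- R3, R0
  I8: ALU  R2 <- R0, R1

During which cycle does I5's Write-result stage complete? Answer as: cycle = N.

cycle = 31

I1 -> (1, 2, 7, 8)
I2 -> (9, 10, 15, 16)  // struct: FPMUL busy until I1 writes@8
I3 -> (17, 18, 21, 22)  // WAW R3: wait I2 write@16
I4 -> (23, 24, 27, 28)  // struct: FPADD busy until I3 writes@22
I5 -> (24, 25, 30, 31)
I6 -> (32, 33, 38, 39)  // struct: FPMUL busy until I5 writes@31
I7 -> (33, 34, 35, 36)
I8 -> (40, 41, 42, 43)  // WAW R2: wait I6 write@39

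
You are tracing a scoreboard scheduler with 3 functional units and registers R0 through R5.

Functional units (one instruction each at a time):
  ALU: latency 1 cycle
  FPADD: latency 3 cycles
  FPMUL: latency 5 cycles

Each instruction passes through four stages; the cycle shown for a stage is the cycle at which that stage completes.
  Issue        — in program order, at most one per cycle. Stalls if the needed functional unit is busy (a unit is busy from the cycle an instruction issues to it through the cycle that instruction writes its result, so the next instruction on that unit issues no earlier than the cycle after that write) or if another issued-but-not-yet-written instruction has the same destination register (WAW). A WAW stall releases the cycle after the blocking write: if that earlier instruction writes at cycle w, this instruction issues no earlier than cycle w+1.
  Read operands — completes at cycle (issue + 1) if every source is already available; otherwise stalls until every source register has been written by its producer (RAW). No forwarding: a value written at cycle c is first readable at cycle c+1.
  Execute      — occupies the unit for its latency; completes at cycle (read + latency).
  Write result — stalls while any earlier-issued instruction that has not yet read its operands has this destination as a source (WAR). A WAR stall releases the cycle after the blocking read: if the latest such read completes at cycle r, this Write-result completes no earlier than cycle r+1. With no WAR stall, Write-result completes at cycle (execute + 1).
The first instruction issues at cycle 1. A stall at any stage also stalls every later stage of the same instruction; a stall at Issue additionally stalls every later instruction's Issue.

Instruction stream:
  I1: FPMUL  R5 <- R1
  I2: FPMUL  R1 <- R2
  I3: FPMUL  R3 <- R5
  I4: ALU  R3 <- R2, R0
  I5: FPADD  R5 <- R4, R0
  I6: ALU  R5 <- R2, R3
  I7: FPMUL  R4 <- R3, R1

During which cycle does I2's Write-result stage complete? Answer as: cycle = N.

cycle = 16

[1] I1→FPMUL
[2] I1 RO
[7] I1 EX
[8] I1 WR R5
[9] I2→FPMUL
[10] I2 RO
[15] I2 EX
[16] I2 WR R1
[17] I3→FPMUL
[18] I3 RO
[23] I3 EX
[24] I3 WR R3
[25] I4→ALU
[26] I4 RO; I5→FPADD
[27] I4 EX; I5 RO
[28] I4 WR R3
[30] I5 EX
[31] I5 WR R5
[32] I6→ALU
[33] I6 RO; I7→FPMUL
[34] I6 EX; I7 RO
[35] I6 WR R5
[39] I7 EX
[40] I7 WR R4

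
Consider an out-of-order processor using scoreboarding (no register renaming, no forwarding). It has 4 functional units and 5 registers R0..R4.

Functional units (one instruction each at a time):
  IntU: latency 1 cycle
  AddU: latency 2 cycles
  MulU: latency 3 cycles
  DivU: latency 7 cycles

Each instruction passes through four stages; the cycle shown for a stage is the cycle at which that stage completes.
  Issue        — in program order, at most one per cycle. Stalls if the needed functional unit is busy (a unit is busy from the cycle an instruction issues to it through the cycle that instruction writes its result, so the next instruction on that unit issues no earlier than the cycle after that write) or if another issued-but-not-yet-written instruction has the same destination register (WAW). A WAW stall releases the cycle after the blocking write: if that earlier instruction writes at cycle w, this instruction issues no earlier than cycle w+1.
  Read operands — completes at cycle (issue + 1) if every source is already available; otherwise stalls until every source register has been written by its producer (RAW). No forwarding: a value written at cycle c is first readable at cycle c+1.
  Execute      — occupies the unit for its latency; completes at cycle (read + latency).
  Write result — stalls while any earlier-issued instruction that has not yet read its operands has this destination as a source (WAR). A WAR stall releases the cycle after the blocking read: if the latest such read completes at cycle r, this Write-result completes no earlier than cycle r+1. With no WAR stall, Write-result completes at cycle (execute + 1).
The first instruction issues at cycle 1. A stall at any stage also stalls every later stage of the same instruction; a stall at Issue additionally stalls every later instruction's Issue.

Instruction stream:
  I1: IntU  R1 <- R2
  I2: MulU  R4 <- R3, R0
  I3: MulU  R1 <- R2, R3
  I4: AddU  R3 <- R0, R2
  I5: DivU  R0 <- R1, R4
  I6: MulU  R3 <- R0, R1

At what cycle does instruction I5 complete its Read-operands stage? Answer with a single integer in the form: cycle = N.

cycle = 14

I1 -> (1, 2, 3, 4)
I2 -> (2, 3, 6, 7)
I3 -> (8, 9, 12, 13)  // struct: MulU busy until I2 writes@7
I4 -> (9, 10, 12, 13)
I5 -> (10, 14, 21, 22)  // RAW R1: wait I3 write@13
I6 -> (14, 23, 26, 27)  // WAW R3: wait I4 write@13, RAW R0: wait I5 write@22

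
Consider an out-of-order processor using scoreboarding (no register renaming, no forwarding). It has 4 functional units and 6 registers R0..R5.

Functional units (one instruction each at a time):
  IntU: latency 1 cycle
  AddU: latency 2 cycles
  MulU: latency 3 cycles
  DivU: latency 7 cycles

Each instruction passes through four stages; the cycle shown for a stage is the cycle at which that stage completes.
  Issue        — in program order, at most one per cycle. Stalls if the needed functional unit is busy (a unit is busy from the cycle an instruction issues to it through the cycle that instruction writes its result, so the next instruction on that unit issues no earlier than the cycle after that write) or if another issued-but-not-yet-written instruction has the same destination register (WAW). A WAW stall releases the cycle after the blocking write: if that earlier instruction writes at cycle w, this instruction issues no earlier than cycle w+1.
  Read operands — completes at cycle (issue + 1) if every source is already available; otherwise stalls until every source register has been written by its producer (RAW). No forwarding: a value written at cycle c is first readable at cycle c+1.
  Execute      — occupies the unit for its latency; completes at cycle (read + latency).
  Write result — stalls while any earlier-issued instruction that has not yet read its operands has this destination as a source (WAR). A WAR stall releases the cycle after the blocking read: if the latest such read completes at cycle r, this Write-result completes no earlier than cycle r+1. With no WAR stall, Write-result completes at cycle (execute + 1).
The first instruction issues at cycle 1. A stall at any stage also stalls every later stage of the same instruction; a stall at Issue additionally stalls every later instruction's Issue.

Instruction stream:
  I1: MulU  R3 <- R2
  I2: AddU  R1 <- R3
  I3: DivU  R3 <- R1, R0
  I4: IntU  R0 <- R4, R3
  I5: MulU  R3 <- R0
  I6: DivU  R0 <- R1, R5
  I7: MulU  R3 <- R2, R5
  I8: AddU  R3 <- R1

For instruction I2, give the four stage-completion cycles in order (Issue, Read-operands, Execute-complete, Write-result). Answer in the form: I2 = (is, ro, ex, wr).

I2 = (2, 7, 9, 10)

I1: IS=1 RO=2 EX=5 WR=6
I2: IS=2 RO=7 EX=9 WR=10  [RAW R3: wait I1 write@6]
I3: IS=7 RO=11 EX=18 WR=19  [WAW R3: wait I1 write@6; RAW R1: wait I2 write@10]
I4: IS=8 RO=20 EX=21 WR=22  [RAW R3: wait I3 write@19]
I5: IS=20 RO=23 EX=26 WR=27  [WAW R3: wait I3 write@19; RAW R0: wait I4 write@22]
I6: IS=23 RO=24 EX=31 WR=32  [WAW R0: wait I4 write@22]
I7: IS=28 RO=29 EX=32 WR=33  [struct: MulU busy until I5 writes@27]
I8: IS=34 RO=35 EX=37 WR=38  [WAW R3: wait I7 write@33]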